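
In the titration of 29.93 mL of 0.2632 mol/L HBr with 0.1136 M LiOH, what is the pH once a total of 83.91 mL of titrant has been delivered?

12.16

n(acid) = 0.2632 x 0.02993 = 0.007878 mol; n(LiOH) added = 0.1136 x 0.08391 = 0.009532 mol.
Base is in excess by 0.009532 - 0.007878 = 0.001655 mol in a total volume of 0.1138 L.
[OH^-] = 0.001655/0.1138 = 0.01453 M, so pOH = 1.84 and pH = 14.00 - 1.84 = 12.16.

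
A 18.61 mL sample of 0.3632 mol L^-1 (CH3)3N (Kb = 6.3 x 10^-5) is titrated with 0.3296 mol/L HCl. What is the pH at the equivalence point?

5.28

n((CH3)3N) = 0.3632 x 0.01861 = 0.006759 mol; V(HCl) at equivalence = 0.006759/0.3296 = 0.02051 L.
At equivalence the base is fully converted to (CH3)3NH+; total volume = 0.03912 L, so [(CH3)3NH+] = 0.006759/0.03912 = 0.1728 M.
Ka((CH3)3NH+) = Kw/Kb = 1.0e-14 / 6.3 x 10^-5 = 1.59e-10.
[H^+] = sqrt(Ka x [(CH3)3NH+]) = sqrt(1.59e-10 x 0.1728) = 5.24e-6 M.
pH = -log(5.24e-6) = 5.28.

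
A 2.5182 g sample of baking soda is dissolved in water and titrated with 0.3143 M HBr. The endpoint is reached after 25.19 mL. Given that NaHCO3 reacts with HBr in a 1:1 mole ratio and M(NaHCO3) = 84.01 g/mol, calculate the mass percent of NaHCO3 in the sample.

n(HBr) = 0.3143 x 0.02519 = 0.007917 mol.
n(NaHCO3) = 0.007917 / 1 = 0.007917 mol.
mass of NaHCO3 = 0.007917 x 84.01 = 0.6651 g.
% purity = 0.6651 / 2.5182 x 100 = 26.4%.

26.4%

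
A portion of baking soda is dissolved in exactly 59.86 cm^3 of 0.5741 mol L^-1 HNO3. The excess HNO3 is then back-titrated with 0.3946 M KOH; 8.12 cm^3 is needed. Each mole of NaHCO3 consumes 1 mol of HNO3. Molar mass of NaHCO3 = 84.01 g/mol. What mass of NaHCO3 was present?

Total n(HNO3) added = 0.5741 x 0.05986 = 0.03437 mol.
n(KOH) used = 0.3946 x 0.008120 = 0.003204 mol, which equals the excess n(HNO3).
So n(HNO3) consumed by the sample = 0.03437 - 0.003204 = 0.03116 mol.
n(NaHCO3) = 0.03116 / 1 = 0.03116 mol.
mass = 0.03116 mol x 84.01 g/mol = 2.62 g.

2.62 g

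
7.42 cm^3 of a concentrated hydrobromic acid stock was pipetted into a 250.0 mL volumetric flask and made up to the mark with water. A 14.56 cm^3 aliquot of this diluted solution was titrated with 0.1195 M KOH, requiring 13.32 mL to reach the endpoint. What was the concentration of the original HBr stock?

n(KOH) = 0.1195 x 0.01332 = 0.001592 mol.
n(HBr) in the aliquot = 0.001592 mol.
[diluted HBr] = 0.001592 / 0.01456 = 0.1093 M.
Dilution factor = 250.0/7.420 = 33.69, so [stock] = 0.1093 x 33.69 = 3.68 M.

3.68 M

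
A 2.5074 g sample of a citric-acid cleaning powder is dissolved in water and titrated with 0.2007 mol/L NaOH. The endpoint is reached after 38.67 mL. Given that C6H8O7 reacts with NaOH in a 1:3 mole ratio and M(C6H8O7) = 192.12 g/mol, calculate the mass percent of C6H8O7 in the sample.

n(NaOH) = 0.2007 x 0.03867 = 0.007761 mol.
n(C6H8O7) = 0.007761 / 3 = 0.002587 mol.
mass of C6H8O7 = 0.002587 x 192.12 = 0.4970 g.
% purity = 0.4970 / 2.5074 x 100 = 19.8%.

19.8%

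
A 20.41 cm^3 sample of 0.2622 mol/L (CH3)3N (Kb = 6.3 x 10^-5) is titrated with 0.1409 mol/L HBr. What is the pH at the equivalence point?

5.42

n((CH3)3N) = 0.2622 x 0.02041 = 0.005352 mol; V(HBr) at equivalence = 0.005352/0.1409 = 0.03798 L.
At equivalence the base is fully converted to (CH3)3NH+; total volume = 0.05839 L, so [(CH3)3NH+] = 0.005352/0.05839 = 0.09165 M.
Ka((CH3)3NH+) = Kw/Kb = 1.0e-14 / 6.3 x 10^-5 = 1.59e-10.
[H^+] = sqrt(Ka x [(CH3)3NH+]) = sqrt(1.59e-10 x 0.09165) = 3.81e-6 M.
pH = -log(3.81e-6) = 5.42.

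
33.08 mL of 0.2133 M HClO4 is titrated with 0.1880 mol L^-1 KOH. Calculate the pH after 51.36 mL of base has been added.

12.49

n(acid) = 0.2133 x 0.03308 = 0.007056 mol; n(KOH) added = 0.1880 x 0.05136 = 0.009656 mol.
Base is in excess by 0.009656 - 0.007056 = 0.002600 mol in a total volume of 0.08444 L.
[OH^-] = 0.002600/0.08444 = 0.03079 M, so pOH = 1.51 and pH = 14.00 - 1.51 = 12.49.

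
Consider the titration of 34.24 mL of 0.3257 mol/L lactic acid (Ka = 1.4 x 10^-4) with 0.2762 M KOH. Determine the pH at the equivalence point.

8.51

n(HC3H5O3) = 0.3257 x 0.03424 = 0.01115 mol; V(KOH) at equivalence = 0.01115/0.2762 = 0.04038 L.
At equivalence all the acid is converted to C3H5O3-; total volume = 0.03424 + 0.04038 = 0.07462 L, so [C3H5O3-] = 0.01115/0.07462 = 0.1495 M.
Kb = Kw/Ka = 1.0e-14 / 1.4 x 10^-4 = 7.14e-11.
[OH^-] = sqrt(Kb x [C3H5O3-]) = sqrt(7.14e-11 x 0.1495) = 3.27e-6 M.
pOH = 5.49, so pH = 14.00 - 5.49 = 8.51.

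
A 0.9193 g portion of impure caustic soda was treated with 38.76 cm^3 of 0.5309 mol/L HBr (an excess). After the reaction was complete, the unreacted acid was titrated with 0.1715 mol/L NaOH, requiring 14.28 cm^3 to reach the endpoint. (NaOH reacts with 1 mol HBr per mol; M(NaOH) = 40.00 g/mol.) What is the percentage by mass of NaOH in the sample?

78.9%

Total n(HBr) added = 0.5309 x 0.03876 = 0.02058 mol.
n(NaOH) used = 0.1715 x 0.01428 = 0.002449 mol, which equals the excess n(HBr).
So n(HBr) consumed by the sample = 0.02058 - 0.002449 = 0.01813 mol.
n(NaOH) = 0.01813 / 1 = 0.01813 mol.
mass NaOH = 0.01813 x 40.00 = 0.7251 g, so %NaOH = 0.7251/0.9193 x 100 = 78.9%.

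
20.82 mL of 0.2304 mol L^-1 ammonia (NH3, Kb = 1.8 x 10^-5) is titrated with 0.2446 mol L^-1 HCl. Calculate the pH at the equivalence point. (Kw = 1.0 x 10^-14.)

5.09

n(NH3) = 0.2304 x 0.02082 = 0.004797 mol; V(HCl) at equivalence = 0.004797/0.2446 = 0.01961 L.
At equivalence the base is fully converted to NH4+; total volume = 0.04043 L, so [NH4+] = 0.004797/0.04043 = 0.1186 M.
Ka(NH4+) = Kw/Kb = 1.0e-14 / 1.8 x 10^-5 = 5.56e-10.
[H^+] = sqrt(Ka x [NH4+]) = sqrt(5.56e-10 x 0.1186) = 8.12e-6 M.
pH = -log(8.12e-6) = 5.09.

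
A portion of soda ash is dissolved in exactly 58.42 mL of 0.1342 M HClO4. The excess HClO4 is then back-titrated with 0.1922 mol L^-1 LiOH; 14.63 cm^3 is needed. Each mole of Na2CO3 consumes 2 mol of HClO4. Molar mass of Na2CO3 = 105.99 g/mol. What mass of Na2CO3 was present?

0.266 g

Total n(HClO4) added = 0.1342 x 0.05842 = 0.007840 mol.
n(LiOH) used = 0.1922 x 0.01463 = 0.002812 mol, which equals the excess n(HClO4).
So n(HClO4) consumed by the sample = 0.007840 - 0.002812 = 0.005028 mol.
n(Na2CO3) = 0.005028 / 2 = 0.002514 mol.
mass = 0.002514 mol x 105.99 g/mol = 0.266 g.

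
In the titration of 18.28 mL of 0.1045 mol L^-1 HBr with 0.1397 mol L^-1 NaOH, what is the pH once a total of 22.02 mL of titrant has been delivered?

n(acid) = 0.1045 x 0.01828 = 0.001910 mol; n(NaOH) added = 0.1397 x 0.02202 = 0.003076 mol.
Base is in excess by 0.003076 - 0.001910 = 0.001166 mol in a total volume of 0.04030 L.
[OH^-] = 0.001166/0.04030 = 0.02893 M, so pOH = 1.54 and pH = 14.00 - 1.54 = 12.46.

12.46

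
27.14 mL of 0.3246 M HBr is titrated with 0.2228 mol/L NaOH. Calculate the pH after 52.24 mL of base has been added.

12.55

n(acid) = 0.3246 x 0.02714 = 0.008810 mol; n(NaOH) added = 0.2228 x 0.05224 = 0.01164 mol.
Base is in excess by 0.01164 - 0.008810 = 0.002829 mol in a total volume of 0.07938 L.
[OH^-] = 0.002829/0.07938 = 0.03564 M, so pOH = 1.45 and pH = 14.00 - 1.45 = 12.55.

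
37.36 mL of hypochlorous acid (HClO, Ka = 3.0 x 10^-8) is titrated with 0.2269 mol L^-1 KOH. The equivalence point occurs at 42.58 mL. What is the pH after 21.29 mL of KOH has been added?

7.52

21.29 mL is exactly half the equivalence volume (42.58/2), i.e. the half-equivalence point.
There, n(HA) = n(A^-), so pH = pKa = -log(3.0 x 10^-8) = 7.52.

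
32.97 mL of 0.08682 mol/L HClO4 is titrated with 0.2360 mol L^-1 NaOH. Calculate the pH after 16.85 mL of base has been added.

12.35

n(acid) = 0.08682 x 0.03297 = 0.002862 mol; n(NaOH) added = 0.2360 x 0.01685 = 0.003977 mol.
Base is in excess by 0.003977 - 0.002862 = 0.001114 mol in a total volume of 0.04982 L.
[OH^-] = 0.001114/0.04982 = 0.02236 M, so pOH = 1.65 and pH = 14.00 - 1.65 = 12.35.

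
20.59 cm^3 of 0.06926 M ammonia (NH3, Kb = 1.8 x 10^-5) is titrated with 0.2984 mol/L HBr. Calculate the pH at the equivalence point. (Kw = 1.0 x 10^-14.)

5.25

n(NH3) = 0.06926 x 0.02059 = 0.001426 mol; V(HBr) at equivalence = 0.001426/0.2984 = 0.004779 L.
At equivalence the base is fully converted to NH4+; total volume = 0.02537 L, so [NH4+] = 0.001426/0.02537 = 0.05621 M.
Ka(NH4+) = Kw/Kb = 1.0e-14 / 1.8 x 10^-5 = 5.56e-10.
[H^+] = sqrt(Ka x [NH4+]) = sqrt(5.56e-10 x 0.05621) = 5.59e-6 M.
pH = -log(5.59e-6) = 5.25.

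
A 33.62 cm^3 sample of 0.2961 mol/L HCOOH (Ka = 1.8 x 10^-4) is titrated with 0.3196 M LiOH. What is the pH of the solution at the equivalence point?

8.47

n(HCOOH) = 0.2961 x 0.03362 = 0.009955 mol; V(LiOH) at equivalence = 0.009955/0.3196 = 0.03115 L.
At equivalence all the acid is converted to HCOO-; total volume = 0.03362 + 0.03115 = 0.06477 L, so [HCOO-] = 0.009955/0.06477 = 0.1537 M.
Kb = Kw/Ka = 1.0e-14 / 1.8 x 10^-4 = 5.56e-11.
[OH^-] = sqrt(Kb x [HCOO-]) = sqrt(5.56e-11 x 0.1537) = 2.92e-6 M.
pOH = 5.53, so pH = 14.00 - 5.53 = 8.47.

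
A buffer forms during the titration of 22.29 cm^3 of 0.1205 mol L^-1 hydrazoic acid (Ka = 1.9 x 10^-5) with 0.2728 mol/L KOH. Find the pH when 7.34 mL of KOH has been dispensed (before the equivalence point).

5.19

Initial n(HN3) = 0.1205 x 0.02229 = 0.002686 mol.
n(KOH) added = 0.2728 x 0.007340 = 0.002002 mol, converting that many moles of HN3 to N3-.
Remaining n(HN3) = 0.0006836 mol; n(N3-) = 0.002002 mol.
By Henderson-Hasselbalch, pH = pKa + log([A^-]/[HA]) = 4.72 + log(0.002002/0.0006836) = 4.72 + (+0.47) = 5.19.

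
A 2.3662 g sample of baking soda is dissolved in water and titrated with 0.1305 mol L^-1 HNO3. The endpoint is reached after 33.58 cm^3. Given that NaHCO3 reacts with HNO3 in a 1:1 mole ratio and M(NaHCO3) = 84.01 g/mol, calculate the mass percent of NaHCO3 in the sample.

15.6%

n(HNO3) = 0.1305 x 0.03358 = 0.004382 mol.
n(NaHCO3) = 0.004382 / 1 = 0.004382 mol.
mass of NaHCO3 = 0.004382 x 84.01 = 0.3681 g.
% purity = 0.3681 / 2.3662 x 100 = 15.6%.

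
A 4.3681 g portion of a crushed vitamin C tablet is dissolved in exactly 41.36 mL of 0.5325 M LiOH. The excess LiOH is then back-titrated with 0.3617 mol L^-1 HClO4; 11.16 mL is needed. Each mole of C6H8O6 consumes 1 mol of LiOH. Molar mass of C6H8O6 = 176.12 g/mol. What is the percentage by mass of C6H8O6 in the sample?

Total n(LiOH) added = 0.5325 x 0.04136 = 0.02202 mol.
n(HClO4) used = 0.3617 x 0.01116 = 0.004037 mol, which equals the excess n(LiOH).
So n(LiOH) consumed by the sample = 0.02202 - 0.004037 = 0.01799 mol.
n(C6H8O6) = 0.01799 / 1 = 0.01799 mol.
mass C6H8O6 = 0.01799 x 176.12 = 3.168 g, so %C6H8O6 = 3.168/4.3681 x 100 = 72.5%.

72.5%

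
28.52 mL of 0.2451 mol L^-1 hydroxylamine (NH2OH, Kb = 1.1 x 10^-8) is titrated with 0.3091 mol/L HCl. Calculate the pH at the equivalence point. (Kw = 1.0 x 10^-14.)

3.45

n(NH2OH) = 0.2451 x 0.02852 = 0.006990 mol; V(HCl) at equivalence = 0.006990/0.3091 = 0.02261 L.
At equivalence the base is fully converted to NH3OH+; total volume = 0.05113 L, so [NH3OH+] = 0.006990/0.05113 = 0.1367 M.
Ka(NH3OH+) = Kw/Kb = 1.0e-14 / 1.1 x 10^-8 = 9.09e-7.
[H^+] = sqrt(Ka x [NH3OH+]) = sqrt(9.09e-7 x 0.1367) = 0.000353 M.
pH = -log(0.000353) = 3.45.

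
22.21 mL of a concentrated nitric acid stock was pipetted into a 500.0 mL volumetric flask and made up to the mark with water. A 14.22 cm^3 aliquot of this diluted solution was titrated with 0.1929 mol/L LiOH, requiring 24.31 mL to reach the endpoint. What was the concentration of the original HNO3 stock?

7.42 M

n(LiOH) = 0.1929 x 0.02431 = 0.004689 mol.
n(HNO3) in the aliquot = 0.004689 mol.
[diluted HNO3] = 0.004689 / 0.01422 = 0.3298 M.
Dilution factor = 500.0/22.21 = 22.51, so [stock] = 0.3298 x 22.51 = 7.42 M.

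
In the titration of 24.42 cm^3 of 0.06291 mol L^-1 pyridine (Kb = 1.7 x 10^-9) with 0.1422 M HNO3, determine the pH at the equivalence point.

n(C5H5N) = 0.06291 x 0.02442 = 0.001536 mol; V(HNO3) at equivalence = 0.001536/0.1422 = 0.01080 L.
At equivalence the base is fully converted to C5H5NH+; total volume = 0.03522 L, so [C5H5NH+] = 0.001536/0.03522 = 0.04361 M.
Ka(C5H5NH+) = Kw/Kb = 1.0e-14 / 1.7 x 10^-9 = 5.88e-6.
[H^+] = sqrt(Ka x [C5H5NH+]) = sqrt(5.88e-6 x 0.04361) = 0.000507 M.
pH = -log(0.000507) = 3.30.

3.30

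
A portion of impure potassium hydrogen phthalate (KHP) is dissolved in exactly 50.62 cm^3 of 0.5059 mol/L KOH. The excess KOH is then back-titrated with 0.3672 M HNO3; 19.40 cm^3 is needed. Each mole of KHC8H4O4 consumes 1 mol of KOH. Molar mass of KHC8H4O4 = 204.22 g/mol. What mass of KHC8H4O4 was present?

3.78 g

Total n(KOH) added = 0.5059 x 0.05062 = 0.02561 mol.
n(HNO3) used = 0.3672 x 0.01940 = 0.007124 mol, which equals the excess n(KOH).
So n(KOH) consumed by the sample = 0.02561 - 0.007124 = 0.01848 mol.
n(KHC8H4O4) = 0.01848 / 1 = 0.01848 mol.
mass = 0.01848 mol x 204.22 g/mol = 3.78 g.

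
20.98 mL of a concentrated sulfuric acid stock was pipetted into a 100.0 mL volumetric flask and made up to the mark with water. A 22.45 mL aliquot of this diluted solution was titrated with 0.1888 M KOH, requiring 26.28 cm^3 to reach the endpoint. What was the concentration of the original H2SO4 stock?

n(KOH) = 0.1888 x 0.02628 = 0.004962 mol.
n(H2SO4) in the aliquot = 0.004962 x 1/2 = 0.002481 mol.
[diluted H2SO4] = 0.002481 / 0.02245 = 0.1105 M.
Dilution factor = 100.0/20.98 = 4.766, so [stock] = 0.1105 x 4.766 = 0.527 M.

0.527 M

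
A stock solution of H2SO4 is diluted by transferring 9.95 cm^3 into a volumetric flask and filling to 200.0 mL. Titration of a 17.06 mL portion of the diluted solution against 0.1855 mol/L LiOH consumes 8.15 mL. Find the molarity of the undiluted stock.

0.891 M

n(LiOH) = 0.1855 x 0.008150 = 0.001512 mol.
n(H2SO4) in the aliquot = 0.001512 x 1/2 = 0.0007559 mol.
[diluted H2SO4] = 0.0007559 / 0.01706 = 0.04431 M.
Dilution factor = 200.0/9.950 = 20.10, so [stock] = 0.04431 x 20.10 = 0.891 M.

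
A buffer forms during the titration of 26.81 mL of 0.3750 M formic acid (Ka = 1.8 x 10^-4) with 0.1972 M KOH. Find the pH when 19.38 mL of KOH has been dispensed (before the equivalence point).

3.53

Initial n(HCOOH) = 0.3750 x 0.02681 = 0.01005 mol.
n(KOH) added = 0.1972 x 0.01938 = 0.003822 mol, converting that many moles of HCOOH to HCOO-.
Remaining n(HCOOH) = 0.006232 mol; n(HCOO-) = 0.003822 mol.
By Henderson-Hasselbalch, pH = pKa + log([A^-]/[HA]) = 3.74 + log(0.003822/0.006232) = 3.74 + (-0.21) = 3.53.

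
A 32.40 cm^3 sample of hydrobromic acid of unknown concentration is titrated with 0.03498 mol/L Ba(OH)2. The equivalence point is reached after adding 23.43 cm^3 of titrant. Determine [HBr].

0.0506 M

n(Ba(OH)2) delivered = 0.03498 x 0.02343 = 0.0008196 mol.
The reaction is 2 HBr + 1 Ba(OH)2, so n(HBr) = 0.0008196 x 2/1 = 0.001639 mol.
[HBr] = 0.001639 mol / 0.03240 L = 0.0506 M.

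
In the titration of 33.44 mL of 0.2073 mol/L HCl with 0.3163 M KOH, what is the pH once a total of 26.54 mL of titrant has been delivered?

n(acid) = 0.2073 x 0.03344 = 0.006932 mol; n(KOH) added = 0.3163 x 0.02654 = 0.008395 mol.
Base is in excess by 0.008395 - 0.006932 = 0.001462 mol in a total volume of 0.05998 L.
[OH^-] = 0.001462/0.05998 = 0.02438 M, so pOH = 1.61 and pH = 14.00 - 1.61 = 12.39.

12.39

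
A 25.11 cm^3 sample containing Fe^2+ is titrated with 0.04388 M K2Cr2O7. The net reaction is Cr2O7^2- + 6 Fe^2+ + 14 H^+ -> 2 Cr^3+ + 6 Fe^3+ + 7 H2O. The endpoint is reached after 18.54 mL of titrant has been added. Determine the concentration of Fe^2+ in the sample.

0.194 M

n(K2Cr2O7) = 0.04388 x 0.01854 = 0.0008135 mol.
From the balanced equation, 1 mol K2Cr2O7 reacts with 6 mol Fe^2+, so n(Fe^2+) = 0.0008135 x 6/1 = 0.004881 mol.
[Fe^2+] = 0.004881 / 0.02511 L = 0.194 M.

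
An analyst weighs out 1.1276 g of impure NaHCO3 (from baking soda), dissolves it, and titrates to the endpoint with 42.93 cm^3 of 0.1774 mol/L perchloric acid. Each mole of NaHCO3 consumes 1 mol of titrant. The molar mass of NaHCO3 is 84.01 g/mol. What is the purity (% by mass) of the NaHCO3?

56.7%

n(HClO4) = 0.1774 x 0.04293 = 0.007616 mol.
n(NaHCO3) = 0.007616 / 1 = 0.007616 mol.
mass of NaHCO3 = 0.007616 x 84.01 = 0.6398 g.
% purity = 0.6398 / 1.1276 x 100 = 56.7%.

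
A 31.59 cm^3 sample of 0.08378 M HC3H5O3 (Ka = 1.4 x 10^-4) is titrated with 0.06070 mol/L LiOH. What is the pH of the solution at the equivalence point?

n(HC3H5O3) = 0.08378 x 0.03159 = 0.002647 mol; V(LiOH) at equivalence = 0.002647/0.06070 = 0.04360 L.
At equivalence all the acid is converted to C3H5O3-; total volume = 0.03159 + 0.04360 = 0.07519 L, so [C3H5O3-] = 0.002647/0.07519 = 0.03520 M.
Kb = Kw/Ka = 1.0e-14 / 1.4 x 10^-4 = 7.14e-11.
[OH^-] = sqrt(Kb x [C3H5O3-]) = sqrt(7.14e-11 x 0.03520) = 1.59e-6 M.
pOH = 5.80, so pH = 14.00 - 5.80 = 8.20.

8.20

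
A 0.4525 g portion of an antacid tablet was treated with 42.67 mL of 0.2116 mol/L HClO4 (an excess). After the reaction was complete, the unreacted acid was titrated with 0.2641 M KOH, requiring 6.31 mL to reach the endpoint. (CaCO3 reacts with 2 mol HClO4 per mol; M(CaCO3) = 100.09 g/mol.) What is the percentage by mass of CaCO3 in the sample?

81.4%

Total n(HClO4) added = 0.2116 x 0.04267 = 0.009029 mol.
n(KOH) used = 0.2641 x 0.006310 = 0.001666 mol, which equals the excess n(HClO4).
So n(HClO4) consumed by the sample = 0.009029 - 0.001666 = 0.007363 mol.
n(CaCO3) = 0.007363 / 2 = 0.003681 mol.
mass CaCO3 = 0.003681 x 100.09 = 0.3685 g, so %CaCO3 = 0.3685/0.4525 x 100 = 81.4%.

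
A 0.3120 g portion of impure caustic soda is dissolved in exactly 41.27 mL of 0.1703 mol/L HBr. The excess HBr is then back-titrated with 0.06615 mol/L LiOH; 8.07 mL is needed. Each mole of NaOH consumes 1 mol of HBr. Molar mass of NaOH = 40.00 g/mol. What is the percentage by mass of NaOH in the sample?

83.3%

Total n(HBr) added = 0.1703 x 0.04127 = 0.007028 mol.
n(LiOH) used = 0.06615 x 0.008070 = 0.0005338 mol, which equals the excess n(HBr).
So n(HBr) consumed by the sample = 0.007028 - 0.0005338 = 0.006494 mol.
n(NaOH) = 0.006494 / 1 = 0.006494 mol.
mass NaOH = 0.006494 x 40.00 = 0.2598 g, so %NaOH = 0.2598/0.3120 x 100 = 83.3%.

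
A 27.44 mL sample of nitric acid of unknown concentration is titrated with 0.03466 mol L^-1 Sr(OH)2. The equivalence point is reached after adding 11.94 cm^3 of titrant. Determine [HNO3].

0.0302 M

n(Sr(OH)2) delivered = 0.03466 x 0.01194 = 0.0004138 mol.
The reaction is 2 HNO3 + 1 Sr(OH)2, so n(HNO3) = 0.0004138 x 2/1 = 0.0008277 mol.
[HNO3] = 0.0008277 mol / 0.02744 L = 0.0302 M.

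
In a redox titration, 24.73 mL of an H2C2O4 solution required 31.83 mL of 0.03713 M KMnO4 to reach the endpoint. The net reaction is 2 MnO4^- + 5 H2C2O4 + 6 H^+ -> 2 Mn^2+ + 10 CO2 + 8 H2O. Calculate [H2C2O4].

n(KMnO4) = 0.03713 x 0.03183 = 0.001182 mol.
From the balanced equation, 2 mol KMnO4 reacts with 5 mol H2C2O4, so n(H2C2O4) = 0.001182 x 5/2 = 0.002955 mol.
[H2C2O4] = 0.002955 / 0.02473 L = 0.119 M.

0.119 M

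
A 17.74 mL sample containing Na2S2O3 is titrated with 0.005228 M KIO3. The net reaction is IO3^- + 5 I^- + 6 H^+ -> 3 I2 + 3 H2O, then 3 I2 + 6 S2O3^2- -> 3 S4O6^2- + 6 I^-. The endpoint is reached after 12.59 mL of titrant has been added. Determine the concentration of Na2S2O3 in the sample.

0.0223 M

n(KIO3) = 0.005228 x 0.01259 = 6.582e-5 mol.
From the balanced equation, 1 mol KIO3 reacts with 6 mol Na2S2O3, so n(Na2S2O3) = 6.582e-5 x 6/1 = 0.0003949 mol.
[Na2S2O3] = 0.0003949 / 0.01774 L = 0.0223 M.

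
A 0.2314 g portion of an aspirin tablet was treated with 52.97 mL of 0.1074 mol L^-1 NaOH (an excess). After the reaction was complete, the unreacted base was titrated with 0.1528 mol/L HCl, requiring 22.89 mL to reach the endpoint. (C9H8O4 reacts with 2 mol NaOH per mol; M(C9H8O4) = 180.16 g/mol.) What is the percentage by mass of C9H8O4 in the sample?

Total n(NaOH) added = 0.1074 x 0.05297 = 0.005689 mol.
n(HCl) used = 0.1528 x 0.02289 = 0.003498 mol, which equals the excess n(NaOH).
So n(NaOH) consumed by the sample = 0.005689 - 0.003498 = 0.002191 mol.
n(C9H8O4) = 0.002191 / 2 = 0.001096 mol.
mass C9H8O4 = 0.001096 x 180.16 = 0.1974 g, so %C9H8O4 = 0.1974/0.2314 x 100 = 85.3%.

85.3%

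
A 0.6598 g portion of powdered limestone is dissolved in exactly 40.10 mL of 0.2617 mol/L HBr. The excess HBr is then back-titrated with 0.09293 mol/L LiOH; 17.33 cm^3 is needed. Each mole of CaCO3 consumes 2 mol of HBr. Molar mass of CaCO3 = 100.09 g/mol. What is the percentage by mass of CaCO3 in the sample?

67.4%

Total n(HBr) added = 0.2617 x 0.04010 = 0.01049 mol.
n(LiOH) used = 0.09293 x 0.01733 = 0.001610 mol, which equals the excess n(HBr).
So n(HBr) consumed by the sample = 0.01049 - 0.001610 = 0.008884 mol.
n(CaCO3) = 0.008884 / 2 = 0.004442 mol.
mass CaCO3 = 0.004442 x 100.09 = 0.4446 g, so %CaCO3 = 0.4446/0.6598 x 100 = 67.4%.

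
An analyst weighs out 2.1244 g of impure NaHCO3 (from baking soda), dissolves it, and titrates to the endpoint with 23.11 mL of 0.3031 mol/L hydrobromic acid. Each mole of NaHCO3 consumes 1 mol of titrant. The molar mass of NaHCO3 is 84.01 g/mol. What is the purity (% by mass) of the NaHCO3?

n(HBr) = 0.3031 x 0.02311 = 0.007005 mol.
n(NaHCO3) = 0.007005 / 1 = 0.007005 mol.
mass of NaHCO3 = 0.007005 x 84.01 = 0.5885 g.
% purity = 0.5885 / 2.1244 x 100 = 27.7%.

27.7%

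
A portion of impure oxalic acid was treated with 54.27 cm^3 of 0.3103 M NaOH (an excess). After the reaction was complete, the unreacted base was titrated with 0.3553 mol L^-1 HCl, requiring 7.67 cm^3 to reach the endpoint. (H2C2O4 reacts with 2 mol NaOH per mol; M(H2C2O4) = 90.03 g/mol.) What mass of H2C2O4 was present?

Total n(NaOH) added = 0.3103 x 0.05427 = 0.01684 mol.
n(HCl) used = 0.3553 x 0.007670 = 0.002725 mol, which equals the excess n(NaOH).
So n(NaOH) consumed by the sample = 0.01684 - 0.002725 = 0.01411 mol.
n(H2C2O4) = 0.01411 / 2 = 0.007057 mol.
mass = 0.007057 mol x 90.03 g/mol = 0.635 g.

0.635 g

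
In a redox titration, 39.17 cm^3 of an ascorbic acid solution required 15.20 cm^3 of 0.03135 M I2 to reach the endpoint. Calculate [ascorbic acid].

0.0122 M

n(I2) = 0.03135 x 0.01520 = 0.0004765 mol.
From the balanced equation, 1 mol I2 reacts with 1 mol ascorbic acid, so n(ascorbic acid) = 0.0004765 x 1/1 = 0.0004765 mol.
[ascorbic acid] = 0.0004765 / 0.03917 L = 0.0122 M.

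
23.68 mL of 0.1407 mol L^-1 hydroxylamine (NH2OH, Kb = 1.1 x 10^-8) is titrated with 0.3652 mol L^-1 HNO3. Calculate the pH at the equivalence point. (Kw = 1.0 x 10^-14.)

3.52

n(NH2OH) = 0.1407 x 0.02368 = 0.003332 mol; V(HNO3) at equivalence = 0.003332/0.3652 = 0.009123 L.
At equivalence the base is fully converted to NH3OH+; total volume = 0.03280 L, so [NH3OH+] = 0.003332/0.03280 = 0.1016 M.
Ka(NH3OH+) = Kw/Kb = 1.0e-14 / 1.1 x 10^-8 = 9.09e-7.
[H^+] = sqrt(Ka x [NH3OH+]) = sqrt(9.09e-7 x 0.1016) = 0.000304 M.
pH = -log(0.000304) = 3.52.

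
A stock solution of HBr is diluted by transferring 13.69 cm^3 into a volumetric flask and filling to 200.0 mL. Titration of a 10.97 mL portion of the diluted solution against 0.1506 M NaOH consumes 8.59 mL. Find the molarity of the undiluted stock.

1.72 M

n(NaOH) = 0.1506 x 0.008590 = 0.001294 mol.
n(HBr) in the aliquot = 0.001294 mol.
[diluted HBr] = 0.001294 / 0.01097 = 0.1179 M.
Dilution factor = 200.0/13.69 = 14.61, so [stock] = 0.1179 x 14.61 = 1.72 M.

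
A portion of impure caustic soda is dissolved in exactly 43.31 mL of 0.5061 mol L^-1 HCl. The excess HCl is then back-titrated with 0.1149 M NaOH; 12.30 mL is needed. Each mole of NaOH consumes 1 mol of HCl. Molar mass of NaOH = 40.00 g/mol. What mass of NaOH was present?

0.820 g

Total n(HCl) added = 0.5061 x 0.04331 = 0.02192 mol.
n(NaOH) used = 0.1149 x 0.01230 = 0.001413 mol, which equals the excess n(HCl).
So n(HCl) consumed by the sample = 0.02192 - 0.001413 = 0.02051 mol.
n(NaOH) = 0.02051 / 1 = 0.02051 mol.
mass = 0.02051 mol x 40.00 g/mol = 0.820 g.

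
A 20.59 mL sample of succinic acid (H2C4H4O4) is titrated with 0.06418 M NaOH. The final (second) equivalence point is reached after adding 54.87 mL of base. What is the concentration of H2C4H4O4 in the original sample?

0.0855 M

n(NaOH) = 0.06418 x 0.05487 = 0.003522 mol.
At the final (second) equivalence point, 2 mol OH^- react per mol H2C4H4O4, so n(H2C4H4O4) = 0.003522 / 2 = 0.001761 mol.
[H2C4H4O4] = 0.001761 / 0.02059 L = 0.0855 M.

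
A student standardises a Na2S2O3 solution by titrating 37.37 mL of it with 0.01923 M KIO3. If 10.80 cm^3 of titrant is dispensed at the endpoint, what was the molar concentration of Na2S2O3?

n(KIO3) = 0.01923 x 0.01080 = 0.0002077 mol.
From the balanced equation, 1 mol KIO3 reacts with 6 mol Na2S2O3, so n(Na2S2O3) = 0.0002077 x 6/1 = 0.001246 mol.
[Na2S2O3] = 0.001246 / 0.03737 L = 0.0333 M.

0.0333 M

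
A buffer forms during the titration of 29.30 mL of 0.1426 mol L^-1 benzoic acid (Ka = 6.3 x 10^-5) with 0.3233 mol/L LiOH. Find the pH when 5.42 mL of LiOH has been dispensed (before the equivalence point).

Initial n(C6H5COOH) = 0.1426 x 0.02930 = 0.004178 mol.
n(LiOH) added = 0.3233 x 0.005420 = 0.001752 mol, converting that many moles of C6H5COOH to C6H5COO-.
Remaining n(C6H5COOH) = 0.002426 mol; n(C6H5COO-) = 0.001752 mol.
By Henderson-Hasselbalch, pH = pKa + log([A^-]/[HA]) = 4.20 + log(0.001752/0.002426) = 4.20 + (-0.14) = 4.06.

4.06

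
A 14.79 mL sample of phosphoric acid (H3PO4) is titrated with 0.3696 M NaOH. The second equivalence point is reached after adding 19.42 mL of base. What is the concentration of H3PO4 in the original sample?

0.243 M

n(NaOH) = 0.3696 x 0.01942 = 0.007178 mol.
At the second equivalence point, 2 mol OH^- react per mol H3PO4, so n(H3PO4) = 0.007178 / 2 = 0.003589 mol.
[H3PO4] = 0.003589 / 0.01479 L = 0.243 M.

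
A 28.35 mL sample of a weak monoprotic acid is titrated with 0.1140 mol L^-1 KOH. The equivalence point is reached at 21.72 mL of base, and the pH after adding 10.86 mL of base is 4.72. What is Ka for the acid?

1.9 x 10^-5

10.86 mL is half of the equivalence volume, so this is the half-equivalence point where [HA] = [A^-].
At half-equivalence pH = pKa, so pKa = 4.72.
Ka = 10^(-4.72) = 1.9 x 10^-5.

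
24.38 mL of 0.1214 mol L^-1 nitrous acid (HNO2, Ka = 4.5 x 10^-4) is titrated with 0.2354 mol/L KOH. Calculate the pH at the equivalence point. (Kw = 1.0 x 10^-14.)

8.13

n(HNO2) = 0.1214 x 0.02438 = 0.002960 mol; V(KOH) at equivalence = 0.002960/0.2354 = 0.01257 L.
At equivalence all the acid is converted to NO2-; total volume = 0.02438 + 0.01257 = 0.03695 L, so [NO2-] = 0.002960/0.03695 = 0.08009 M.
Kb = Kw/Ka = 1.0e-14 / 4.5 x 10^-4 = 2.22e-11.
[OH^-] = sqrt(Kb x [NO2-]) = sqrt(2.22e-11 x 0.08009) = 1.33e-6 M.
pOH = 5.87, so pH = 14.00 - 5.87 = 8.13.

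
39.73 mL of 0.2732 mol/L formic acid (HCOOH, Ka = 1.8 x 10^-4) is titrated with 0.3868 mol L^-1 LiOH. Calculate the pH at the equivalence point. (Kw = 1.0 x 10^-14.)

n(HCOOH) = 0.2732 x 0.03973 = 0.01085 mol; V(LiOH) at equivalence = 0.01085/0.3868 = 0.02806 L.
At equivalence all the acid is converted to HCOO-; total volume = 0.03973 + 0.02806 = 0.06779 L, so [HCOO-] = 0.01085/0.06779 = 0.1601 M.
Kb = Kw/Ka = 1.0e-14 / 1.8 x 10^-4 = 5.56e-11.
[OH^-] = sqrt(Kb x [HCOO-]) = sqrt(5.56e-11 x 0.1601) = 2.98e-6 M.
pOH = 5.53, so pH = 14.00 - 5.53 = 8.47.

8.47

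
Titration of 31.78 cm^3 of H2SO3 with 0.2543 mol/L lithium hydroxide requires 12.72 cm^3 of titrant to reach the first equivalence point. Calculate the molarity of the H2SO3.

n(LiOH) = 0.2543 x 0.01272 = 0.003235 mol.
At the first equivalence point, 1 mol OH^- react per mol H2SO3, so n(H2SO3) = 0.003235 / 1 = 0.003235 mol.
[H2SO3] = 0.003235 / 0.03178 L = 0.102 M.

0.102 M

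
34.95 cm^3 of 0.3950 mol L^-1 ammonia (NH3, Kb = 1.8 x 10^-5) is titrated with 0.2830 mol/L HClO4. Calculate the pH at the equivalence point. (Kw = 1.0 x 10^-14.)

n(NH3) = 0.3950 x 0.03495 = 0.01381 mol; V(HClO4) at equivalence = 0.01381/0.2830 = 0.04878 L.
At equivalence the base is fully converted to NH4+; total volume = 0.08373 L, so [NH4+] = 0.01381/0.08373 = 0.1649 M.
Ka(NH4+) = Kw/Kb = 1.0e-14 / 1.8 x 10^-5 = 5.56e-10.
[H^+] = sqrt(Ka x [NH4+]) = sqrt(5.56e-10 x 0.1649) = 9.57e-6 M.
pH = -log(9.57e-6) = 5.02.

5.02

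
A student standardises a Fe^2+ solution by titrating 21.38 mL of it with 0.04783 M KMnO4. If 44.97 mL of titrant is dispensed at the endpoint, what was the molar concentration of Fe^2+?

n(KMnO4) = 0.04783 x 0.04497 = 0.002151 mol.
From the balanced equation, 1 mol KMnO4 reacts with 5 mol Fe^2+, so n(Fe^2+) = 0.002151 x 5/1 = 0.01075 mol.
[Fe^2+] = 0.01075 / 0.02138 L = 0.503 M.

0.503 M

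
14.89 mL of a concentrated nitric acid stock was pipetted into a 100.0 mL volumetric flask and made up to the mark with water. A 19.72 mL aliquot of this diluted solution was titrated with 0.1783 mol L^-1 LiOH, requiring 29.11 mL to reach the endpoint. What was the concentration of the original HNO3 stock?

1.77 M

n(LiOH) = 0.1783 x 0.02911 = 0.005190 mol.
n(HNO3) in the aliquot = 0.005190 mol.
[diluted HNO3] = 0.005190 / 0.01972 = 0.2632 M.
Dilution factor = 100.0/14.89 = 6.716, so [stock] = 0.2632 x 6.716 = 1.77 M.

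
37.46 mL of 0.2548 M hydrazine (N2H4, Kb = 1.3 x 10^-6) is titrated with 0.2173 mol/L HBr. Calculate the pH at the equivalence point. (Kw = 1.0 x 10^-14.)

n(N2H4) = 0.2548 x 0.03746 = 0.009545 mol; V(HBr) at equivalence = 0.009545/0.2173 = 0.04392 L.
At equivalence the base is fully converted to N2H5+; total volume = 0.08138 L, so [N2H5+] = 0.009545/0.08138 = 0.1173 M.
Ka(N2H5+) = Kw/Kb = 1.0e-14 / 1.3 x 10^-6 = 7.69e-9.
[H^+] = sqrt(Ka x [N2H5+]) = sqrt(7.69e-9 x 0.1173) = 3.00e-5 M.
pH = -log(3.00e-5) = 4.52.

4.52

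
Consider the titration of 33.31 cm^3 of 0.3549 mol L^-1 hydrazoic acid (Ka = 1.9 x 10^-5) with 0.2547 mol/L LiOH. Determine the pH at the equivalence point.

n(HN3) = 0.3549 x 0.03331 = 0.01182 mol; V(LiOH) at equivalence = 0.01182/0.2547 = 0.04641 L.
At equivalence all the acid is converted to N3-; total volume = 0.03331 + 0.04641 = 0.07972 L, so [N3-] = 0.01182/0.07972 = 0.1483 M.
Kb = Kw/Ka = 1.0e-14 / 1.9 x 10^-5 = 5.26e-10.
[OH^-] = sqrt(Kb x [N3-]) = sqrt(5.26e-10 x 0.1483) = 8.83e-6 M.
pOH = 5.05, so pH = 14.00 - 5.05 = 8.95.

8.95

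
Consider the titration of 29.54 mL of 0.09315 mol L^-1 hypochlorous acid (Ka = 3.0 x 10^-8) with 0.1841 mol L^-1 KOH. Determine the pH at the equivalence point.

10.16

n(HClO) = 0.09315 x 0.02954 = 0.002752 mol; V(KOH) at equivalence = 0.002752/0.1841 = 0.01495 L.
At equivalence all the acid is converted to ClO-; total volume = 0.02954 + 0.01495 = 0.04449 L, so [ClO-] = 0.002752/0.04449 = 0.06185 M.
Kb = Kw/Ka = 1.0e-14 / 3.0 x 10^-8 = 3.33e-7.
[OH^-] = sqrt(Kb x [ClO-]) = sqrt(3.33e-7 x 0.06185) = 0.000144 M.
pOH = 3.84, so pH = 14.00 - 3.84 = 10.16.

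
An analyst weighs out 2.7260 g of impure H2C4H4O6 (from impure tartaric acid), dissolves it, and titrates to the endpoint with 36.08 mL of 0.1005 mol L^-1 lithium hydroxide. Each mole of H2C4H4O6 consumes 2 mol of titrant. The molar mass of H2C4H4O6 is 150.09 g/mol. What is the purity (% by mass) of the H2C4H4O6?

n(LiOH) = 0.1005 x 0.03608 = 0.003626 mol.
n(H2C4H4O6) = 0.003626 / 2 = 0.001813 mol.
mass of H2C4H4O6 = 0.001813 x 150.09 = 0.2721 g.
% purity = 0.2721 / 2.7260 x 100 = 9.98%.

9.98%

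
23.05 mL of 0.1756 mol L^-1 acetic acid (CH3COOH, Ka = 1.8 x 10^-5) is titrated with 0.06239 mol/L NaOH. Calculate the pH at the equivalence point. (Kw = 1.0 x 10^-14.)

8.70

n(CH3COOH) = 0.1756 x 0.02305 = 0.004048 mol; V(NaOH) at equivalence = 0.004048/0.06239 = 0.06488 L.
At equivalence all the acid is converted to CH3COO-; total volume = 0.02305 + 0.06488 = 0.08793 L, so [CH3COO-] = 0.004048/0.08793 = 0.04603 M.
Kb = Kw/Ka = 1.0e-14 / 1.8 x 10^-5 = 5.56e-10.
[OH^-] = sqrt(Kb x [CH3COO-]) = sqrt(5.56e-10 x 0.04603) = 5.06e-6 M.
pOH = 5.30, so pH = 14.00 - 5.30 = 8.70.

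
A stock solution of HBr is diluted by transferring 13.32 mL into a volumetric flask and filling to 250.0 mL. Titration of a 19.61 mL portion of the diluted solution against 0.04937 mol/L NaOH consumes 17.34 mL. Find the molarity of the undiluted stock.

0.819 M

n(NaOH) = 0.04937 x 0.01734 = 0.0008561 mol.
n(HBr) in the aliquot = 0.0008561 mol.
[diluted HBr] = 0.0008561 / 0.01961 = 0.04366 M.
Dilution factor = 250.0/13.32 = 18.77, so [stock] = 0.04366 x 18.77 = 0.819 M.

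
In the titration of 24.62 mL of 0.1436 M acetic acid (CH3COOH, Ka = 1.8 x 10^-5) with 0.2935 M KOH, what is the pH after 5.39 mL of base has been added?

4.65

Initial n(CH3COOH) = 0.1436 x 0.02462 = 0.003535 mol.
n(KOH) added = 0.2935 x 0.005390 = 0.001582 mol, converting that many moles of CH3COOH to CH3COO-.
Remaining n(CH3COOH) = 0.001953 mol; n(CH3COO-) = 0.001582 mol.
By Henderson-Hasselbalch, pH = pKa + log([A^-]/[HA]) = 4.74 + log(0.001582/0.001953) = 4.74 + (-0.09) = 4.65.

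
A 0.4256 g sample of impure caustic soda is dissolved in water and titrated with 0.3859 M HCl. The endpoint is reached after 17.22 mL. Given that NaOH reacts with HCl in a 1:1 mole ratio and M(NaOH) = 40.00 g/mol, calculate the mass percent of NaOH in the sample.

n(HCl) = 0.3859 x 0.01722 = 0.006645 mol.
n(NaOH) = 0.006645 / 1 = 0.006645 mol.
mass of NaOH = 0.006645 x 40.00 = 0.2658 g.
% purity = 0.2658 / 0.4256 x 100 = 62.5%.

62.5%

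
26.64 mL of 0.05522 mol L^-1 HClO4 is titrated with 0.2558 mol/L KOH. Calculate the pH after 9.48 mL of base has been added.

n(acid) = 0.05522 x 0.02664 = 0.001471 mol; n(KOH) added = 0.2558 x 0.009480 = 0.002425 mol.
Base is in excess by 0.002425 - 0.001471 = 0.0009539 mol in a total volume of 0.03612 L.
[OH^-] = 0.0009539/0.03612 = 0.02641 M, so pOH = 1.58 and pH = 14.00 - 1.58 = 12.42.

12.42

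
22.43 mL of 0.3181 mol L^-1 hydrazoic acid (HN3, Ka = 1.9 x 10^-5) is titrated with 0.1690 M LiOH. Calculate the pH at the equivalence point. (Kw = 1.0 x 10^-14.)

8.88

n(HN3) = 0.3181 x 0.02243 = 0.007135 mol; V(LiOH) at equivalence = 0.007135/0.1690 = 0.04222 L.
At equivalence all the acid is converted to N3-; total volume = 0.02243 + 0.04222 = 0.06465 L, so [N3-] = 0.007135/0.06465 = 0.1104 M.
Kb = Kw/Ka = 1.0e-14 / 1.9 x 10^-5 = 5.26e-10.
[OH^-] = sqrt(Kb x [N3-]) = sqrt(5.26e-10 x 0.1104) = 7.62e-6 M.
pOH = 5.12, so pH = 14.00 - 5.12 = 8.88.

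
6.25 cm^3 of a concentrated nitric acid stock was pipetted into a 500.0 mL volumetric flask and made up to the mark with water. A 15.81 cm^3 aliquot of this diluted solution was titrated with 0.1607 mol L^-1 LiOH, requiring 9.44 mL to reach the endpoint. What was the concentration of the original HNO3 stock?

n(LiOH) = 0.1607 x 0.009440 = 0.001517 mol.
n(HNO3) in the aliquot = 0.001517 mol.
[diluted HNO3] = 0.001517 / 0.01581 = 0.09595 M.
Dilution factor = 500.0/6.250 = 80.00, so [stock] = 0.09595 x 80.00 = 7.68 M.

7.68 M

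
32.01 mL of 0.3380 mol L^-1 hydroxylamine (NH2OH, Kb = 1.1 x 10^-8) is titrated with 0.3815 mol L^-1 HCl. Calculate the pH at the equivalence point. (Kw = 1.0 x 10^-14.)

3.39

n(NH2OH) = 0.3380 x 0.03201 = 0.01082 mol; V(HCl) at equivalence = 0.01082/0.3815 = 0.02836 L.
At equivalence the base is fully converted to NH3OH+; total volume = 0.06037 L, so [NH3OH+] = 0.01082/0.06037 = 0.1792 M.
Ka(NH3OH+) = Kw/Kb = 1.0e-14 / 1.1 x 10^-8 = 9.09e-7.
[H^+] = sqrt(Ka x [NH3OH+]) = sqrt(9.09e-7 x 0.1792) = 0.000404 M.
pH = -log(0.000404) = 3.39.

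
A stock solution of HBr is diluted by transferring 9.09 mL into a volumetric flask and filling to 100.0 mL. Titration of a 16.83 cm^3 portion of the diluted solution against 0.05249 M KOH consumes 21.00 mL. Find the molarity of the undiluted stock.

0.721 M

n(KOH) = 0.05249 x 0.02100 = 0.001102 mol.
n(HBr) in the aliquot = 0.001102 mol.
[diluted HBr] = 0.001102 / 0.01683 = 0.06550 M.
Dilution factor = 100.0/9.090 = 11.00, so [stock] = 0.06550 x 11.00 = 0.721 M.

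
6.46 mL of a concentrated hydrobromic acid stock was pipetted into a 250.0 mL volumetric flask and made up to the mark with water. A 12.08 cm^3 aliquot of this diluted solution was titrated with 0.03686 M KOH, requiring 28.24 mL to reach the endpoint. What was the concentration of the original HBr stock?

n(KOH) = 0.03686 x 0.02824 = 0.001041 mol.
n(HBr) in the aliquot = 0.001041 mol.
[diluted HBr] = 0.001041 / 0.01208 = 0.08617 M.
Dilution factor = 250.0/6.460 = 38.70, so [stock] = 0.08617 x 38.70 = 3.33 M.

3.33 M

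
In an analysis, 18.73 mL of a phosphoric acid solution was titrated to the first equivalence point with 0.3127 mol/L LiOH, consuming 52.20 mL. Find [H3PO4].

n(LiOH) = 0.3127 x 0.05220 = 0.01632 mol.
At the first equivalence point, 1 mol OH^- react per mol H3PO4, so n(H3PO4) = 0.01632 / 1 = 0.01632 mol.
[H3PO4] = 0.01632 / 0.01873 L = 0.871 M.

0.871 M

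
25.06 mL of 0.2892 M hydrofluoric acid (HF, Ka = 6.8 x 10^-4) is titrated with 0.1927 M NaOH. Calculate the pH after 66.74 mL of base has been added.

n(acid) = 0.2892 x 0.02506 = 0.007247 mol; n(NaOH) added = 0.1927 x 0.06674 = 0.01286 mol.
Base is in excess by 0.01286 - 0.007247 = 0.005613 mol in a total volume of 0.09180 L.
[OH^-] = 0.005613/0.09180 = 0.06115 M, so pOH = 1.21 and pH = 14.00 - 1.21 = 12.79.

12.79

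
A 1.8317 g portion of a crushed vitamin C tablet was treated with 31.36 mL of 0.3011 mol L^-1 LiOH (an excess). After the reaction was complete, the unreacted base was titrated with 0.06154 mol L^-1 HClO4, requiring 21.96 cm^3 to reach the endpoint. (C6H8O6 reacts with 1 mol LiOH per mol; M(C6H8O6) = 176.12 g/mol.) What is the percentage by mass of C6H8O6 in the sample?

77.8%

Total n(LiOH) added = 0.3011 x 0.03136 = 0.009442 mol.
n(HClO4) used = 0.06154 x 0.02196 = 0.001351 mol, which equals the excess n(LiOH).
So n(LiOH) consumed by the sample = 0.009442 - 0.001351 = 0.008091 mol.
n(C6H8O6) = 0.008091 / 1 = 0.008091 mol.
mass C6H8O6 = 0.008091 x 176.12 = 1.425 g, so %C6H8O6 = 1.425/1.8317 x 100 = 77.8%.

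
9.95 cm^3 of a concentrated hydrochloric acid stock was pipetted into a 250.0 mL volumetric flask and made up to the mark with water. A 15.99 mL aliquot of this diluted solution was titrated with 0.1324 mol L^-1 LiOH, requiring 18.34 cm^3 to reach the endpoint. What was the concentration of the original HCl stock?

n(LiOH) = 0.1324 x 0.01834 = 0.002428 mol.
n(HCl) in the aliquot = 0.002428 mol.
[diluted HCl] = 0.002428 / 0.01599 = 0.1519 M.
Dilution factor = 250.0/9.950 = 25.13, so [stock] = 0.1519 x 25.13 = 3.82 M.

3.82 M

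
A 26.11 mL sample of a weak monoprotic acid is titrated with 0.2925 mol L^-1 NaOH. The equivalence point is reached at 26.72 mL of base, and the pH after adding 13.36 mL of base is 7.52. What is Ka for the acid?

3.0 x 10^-8

13.36 mL is half of the equivalence volume, so this is the half-equivalence point where [HA] = [A^-].
At half-equivalence pH = pKa, so pKa = 7.52.
Ka = 10^(-7.52) = 3.0 x 10^-8.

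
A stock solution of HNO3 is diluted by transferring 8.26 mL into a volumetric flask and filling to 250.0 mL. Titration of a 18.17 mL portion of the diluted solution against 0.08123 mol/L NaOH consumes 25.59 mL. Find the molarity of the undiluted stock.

n(NaOH) = 0.08123 x 0.02559 = 0.002079 mol.
n(HNO3) in the aliquot = 0.002079 mol.
[diluted HNO3] = 0.002079 / 0.01817 = 0.1144 M.
Dilution factor = 250.0/8.260 = 30.27, so [stock] = 0.1144 x 30.27 = 3.46 M.

3.46 M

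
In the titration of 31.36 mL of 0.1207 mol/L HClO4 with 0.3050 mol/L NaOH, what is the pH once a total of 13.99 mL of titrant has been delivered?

n(acid) = 0.1207 x 0.03136 = 0.003785 mol; n(NaOH) added = 0.3050 x 0.01399 = 0.004267 mol.
Base is in excess by 0.004267 - 0.003785 = 0.0004818 mol in a total volume of 0.04535 L.
[OH^-] = 0.0004818/0.04535 = 0.01062 M, so pOH = 1.97 and pH = 14.00 - 1.97 = 12.03.

12.03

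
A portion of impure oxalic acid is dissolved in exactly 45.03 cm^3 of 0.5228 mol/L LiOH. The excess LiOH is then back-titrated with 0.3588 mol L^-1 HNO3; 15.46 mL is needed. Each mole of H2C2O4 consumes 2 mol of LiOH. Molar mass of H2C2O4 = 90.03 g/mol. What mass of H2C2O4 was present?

Total n(LiOH) added = 0.5228 x 0.04503 = 0.02354 mol.
n(HNO3) used = 0.3588 x 0.01546 = 0.005547 mol, which equals the excess n(LiOH).
So n(LiOH) consumed by the sample = 0.02354 - 0.005547 = 0.01799 mol.
n(H2C2O4) = 0.01799 / 2 = 0.008997 mol.
mass = 0.008997 mol x 90.03 g/mol = 0.810 g.

0.810 g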